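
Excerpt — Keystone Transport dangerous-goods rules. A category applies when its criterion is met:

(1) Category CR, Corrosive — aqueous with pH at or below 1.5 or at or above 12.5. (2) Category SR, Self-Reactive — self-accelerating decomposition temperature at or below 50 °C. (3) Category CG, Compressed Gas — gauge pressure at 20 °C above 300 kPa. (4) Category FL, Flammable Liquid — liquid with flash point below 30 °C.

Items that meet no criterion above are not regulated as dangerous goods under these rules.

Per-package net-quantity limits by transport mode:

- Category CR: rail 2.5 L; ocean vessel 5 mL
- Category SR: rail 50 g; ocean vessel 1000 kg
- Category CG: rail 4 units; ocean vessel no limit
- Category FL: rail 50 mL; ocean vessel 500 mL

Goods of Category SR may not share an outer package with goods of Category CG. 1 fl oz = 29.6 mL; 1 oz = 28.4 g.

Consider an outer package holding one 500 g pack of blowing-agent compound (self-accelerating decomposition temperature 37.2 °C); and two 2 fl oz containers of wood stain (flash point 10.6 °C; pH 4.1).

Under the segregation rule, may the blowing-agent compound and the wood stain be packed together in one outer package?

Yes

With self-accelerating decomposition temperature 37.2 °C (≤ 50 °C), the blowing-agent compound falls in Category SR.
With flash point 10.6 °C (< 30 °C), the wood stain falls in Category FL.
No segregation rule bars Category SR with Category FL.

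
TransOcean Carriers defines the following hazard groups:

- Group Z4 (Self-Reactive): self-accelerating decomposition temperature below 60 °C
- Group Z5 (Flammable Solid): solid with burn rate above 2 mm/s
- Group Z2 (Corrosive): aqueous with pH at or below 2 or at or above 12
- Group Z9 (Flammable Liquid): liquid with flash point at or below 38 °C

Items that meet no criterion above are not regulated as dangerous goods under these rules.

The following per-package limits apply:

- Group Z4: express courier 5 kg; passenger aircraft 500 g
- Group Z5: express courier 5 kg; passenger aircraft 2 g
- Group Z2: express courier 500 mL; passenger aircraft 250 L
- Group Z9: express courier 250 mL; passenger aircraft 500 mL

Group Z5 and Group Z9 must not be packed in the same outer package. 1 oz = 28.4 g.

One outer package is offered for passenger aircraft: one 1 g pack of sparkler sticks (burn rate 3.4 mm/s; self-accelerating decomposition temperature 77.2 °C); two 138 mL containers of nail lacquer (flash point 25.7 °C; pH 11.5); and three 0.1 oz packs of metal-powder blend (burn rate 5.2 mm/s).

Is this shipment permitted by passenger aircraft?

Burn rate 3.4 mm/s meets the Group Z5 criterion (Flammable Solid), so the sparkler sticks are Group Z5.
The nail lacquer has flash point 25.7 °C, which is ≤ 38 °C, so it is Group Z9 (Flammable Liquid).
The metal-powder blend has burn rate 5.2 mm/s, which is > 2 mm/s, so it is Group Z5 (Flammable Solid).
Group Z5 net quantity: 1 g + (three 0.1 oz packs = 8.52 g) = 9.52 g.
9.52 g > 2 g (passenger aircraft limit, Group Z5) — over the limit.
Group Z9 quantity: two 138 mL containers = 276 mL.
That is within the Group Z9 passenger aircraft limit of 500 mL.
Group Z5 and Group Z9 may not share an outer package.

No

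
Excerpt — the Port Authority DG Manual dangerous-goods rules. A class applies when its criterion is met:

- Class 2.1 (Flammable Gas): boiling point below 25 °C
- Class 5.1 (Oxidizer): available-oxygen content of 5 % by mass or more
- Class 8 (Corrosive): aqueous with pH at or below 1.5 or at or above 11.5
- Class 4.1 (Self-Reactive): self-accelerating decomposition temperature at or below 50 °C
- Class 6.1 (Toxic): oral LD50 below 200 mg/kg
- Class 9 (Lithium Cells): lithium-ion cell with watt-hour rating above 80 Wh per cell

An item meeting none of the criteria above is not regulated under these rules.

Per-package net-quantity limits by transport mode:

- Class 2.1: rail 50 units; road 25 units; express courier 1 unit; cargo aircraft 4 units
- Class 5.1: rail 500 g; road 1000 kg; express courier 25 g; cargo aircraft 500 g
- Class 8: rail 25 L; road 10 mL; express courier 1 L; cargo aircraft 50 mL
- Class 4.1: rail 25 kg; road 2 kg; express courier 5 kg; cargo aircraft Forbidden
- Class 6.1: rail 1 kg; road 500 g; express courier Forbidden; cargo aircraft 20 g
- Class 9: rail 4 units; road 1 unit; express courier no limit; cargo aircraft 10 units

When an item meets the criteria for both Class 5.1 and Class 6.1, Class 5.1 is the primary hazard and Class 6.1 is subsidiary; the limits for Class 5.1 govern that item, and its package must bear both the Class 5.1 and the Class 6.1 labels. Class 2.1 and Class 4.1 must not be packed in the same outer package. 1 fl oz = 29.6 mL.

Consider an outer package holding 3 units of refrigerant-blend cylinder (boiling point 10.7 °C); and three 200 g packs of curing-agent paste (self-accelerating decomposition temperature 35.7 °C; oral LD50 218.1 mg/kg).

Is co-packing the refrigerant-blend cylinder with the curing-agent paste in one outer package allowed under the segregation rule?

No

Boiling point 10.7 °C meets the Class 2.1 criterion (Flammable Gas), so the refrigerant-blend cylinder is Class 2.1.
Curing-agent paste: self-accelerating decomposition temperature 35.7 °C ≤ 50 °C → Class 4.1 (Self-Reactive).
Class 2.1 and Class 4.1 may not share an outer package.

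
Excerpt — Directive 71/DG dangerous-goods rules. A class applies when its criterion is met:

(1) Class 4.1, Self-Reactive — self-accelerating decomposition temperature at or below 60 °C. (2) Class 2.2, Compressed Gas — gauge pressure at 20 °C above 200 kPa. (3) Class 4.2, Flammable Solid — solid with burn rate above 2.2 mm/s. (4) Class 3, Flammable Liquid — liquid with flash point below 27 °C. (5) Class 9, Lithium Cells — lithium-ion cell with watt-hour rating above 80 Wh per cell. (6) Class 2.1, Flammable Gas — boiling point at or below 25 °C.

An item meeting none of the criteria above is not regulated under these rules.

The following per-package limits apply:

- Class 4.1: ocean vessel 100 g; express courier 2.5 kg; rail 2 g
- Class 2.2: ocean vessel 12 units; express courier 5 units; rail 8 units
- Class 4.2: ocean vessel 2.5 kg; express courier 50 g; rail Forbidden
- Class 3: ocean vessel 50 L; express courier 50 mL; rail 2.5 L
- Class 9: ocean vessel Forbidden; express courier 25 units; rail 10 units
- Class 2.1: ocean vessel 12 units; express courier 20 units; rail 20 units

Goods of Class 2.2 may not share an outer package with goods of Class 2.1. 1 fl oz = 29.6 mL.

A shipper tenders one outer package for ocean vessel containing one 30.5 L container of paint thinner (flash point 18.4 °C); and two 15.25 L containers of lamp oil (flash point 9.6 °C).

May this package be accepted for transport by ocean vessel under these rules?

No

With flash point 18.4 °C (< 27 °C), the paint thinner falls in Class 3.
With flash point 9.6 °C (< 27 °C), the lamp oil falls in Class 3.
Total Class 3: 30.5 L + (two 15.25 L containers = 30.5 L) = 61 L.
61 L exceeds the ocean vessel limit of 50 L for Class 3.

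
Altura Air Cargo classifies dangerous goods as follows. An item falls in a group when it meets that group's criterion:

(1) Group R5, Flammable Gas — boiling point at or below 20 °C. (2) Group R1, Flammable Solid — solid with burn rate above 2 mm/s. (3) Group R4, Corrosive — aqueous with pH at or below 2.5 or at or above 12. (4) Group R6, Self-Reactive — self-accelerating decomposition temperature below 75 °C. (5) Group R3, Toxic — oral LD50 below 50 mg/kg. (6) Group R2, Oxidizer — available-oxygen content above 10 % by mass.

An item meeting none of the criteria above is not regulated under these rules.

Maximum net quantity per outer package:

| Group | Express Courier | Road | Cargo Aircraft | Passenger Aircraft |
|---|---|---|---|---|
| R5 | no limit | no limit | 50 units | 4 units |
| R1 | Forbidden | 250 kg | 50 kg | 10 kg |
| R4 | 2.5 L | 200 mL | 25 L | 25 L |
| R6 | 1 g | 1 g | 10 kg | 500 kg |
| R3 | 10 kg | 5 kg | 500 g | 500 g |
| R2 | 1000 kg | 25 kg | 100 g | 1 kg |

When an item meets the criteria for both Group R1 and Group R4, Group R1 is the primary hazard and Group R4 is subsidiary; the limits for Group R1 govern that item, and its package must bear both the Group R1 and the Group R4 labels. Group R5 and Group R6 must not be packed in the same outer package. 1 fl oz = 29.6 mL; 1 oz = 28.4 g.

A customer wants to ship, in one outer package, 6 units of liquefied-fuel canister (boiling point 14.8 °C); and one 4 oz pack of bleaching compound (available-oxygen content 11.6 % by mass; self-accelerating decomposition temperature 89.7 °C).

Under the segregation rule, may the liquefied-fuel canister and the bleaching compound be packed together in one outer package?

With boiling point 14.8 °C (≤ 20 °C), the liquefied-fuel canister falls in Group R5.
With available-oxygen content 11.6 % by mass (> 10 % by mass), the bleaching compound falls in Group R2.
No segregation rule bars Group R5 with Group R2.

Yes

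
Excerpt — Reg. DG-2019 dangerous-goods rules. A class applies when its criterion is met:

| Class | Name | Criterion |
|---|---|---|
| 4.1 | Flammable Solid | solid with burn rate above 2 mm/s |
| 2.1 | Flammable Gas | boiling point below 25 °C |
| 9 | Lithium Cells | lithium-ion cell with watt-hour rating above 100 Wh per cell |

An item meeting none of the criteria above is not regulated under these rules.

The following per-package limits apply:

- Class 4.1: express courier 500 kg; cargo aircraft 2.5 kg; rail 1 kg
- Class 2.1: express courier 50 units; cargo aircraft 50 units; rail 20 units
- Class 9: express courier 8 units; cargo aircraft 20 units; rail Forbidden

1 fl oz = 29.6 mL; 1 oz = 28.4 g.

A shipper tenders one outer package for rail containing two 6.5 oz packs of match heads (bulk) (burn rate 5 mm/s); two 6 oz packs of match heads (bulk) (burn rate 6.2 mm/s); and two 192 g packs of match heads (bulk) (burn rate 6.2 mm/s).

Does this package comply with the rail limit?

No

With burn rate 5 mm/s (> 2 mm/s), the match heads (bulk) fall in Class 4.1.
Burn rate 6.2 mm/s meets the Class 4.1 criterion (Flammable Solid), so the match heads (bulk) are Class 4.1.
With burn rate 6.2 mm/s (> 2 mm/s), the match heads (bulk) fall in Class 4.1.
Total Class 4.1: (two 6.5 oz packs = 369.2 g) + (two 6 oz packs = 340.8 g) + (two 192 g packs = 384 g) = 1.094 kg.
1.094 kg > 1 kg (rail limit, Class 4.1) — over the limit.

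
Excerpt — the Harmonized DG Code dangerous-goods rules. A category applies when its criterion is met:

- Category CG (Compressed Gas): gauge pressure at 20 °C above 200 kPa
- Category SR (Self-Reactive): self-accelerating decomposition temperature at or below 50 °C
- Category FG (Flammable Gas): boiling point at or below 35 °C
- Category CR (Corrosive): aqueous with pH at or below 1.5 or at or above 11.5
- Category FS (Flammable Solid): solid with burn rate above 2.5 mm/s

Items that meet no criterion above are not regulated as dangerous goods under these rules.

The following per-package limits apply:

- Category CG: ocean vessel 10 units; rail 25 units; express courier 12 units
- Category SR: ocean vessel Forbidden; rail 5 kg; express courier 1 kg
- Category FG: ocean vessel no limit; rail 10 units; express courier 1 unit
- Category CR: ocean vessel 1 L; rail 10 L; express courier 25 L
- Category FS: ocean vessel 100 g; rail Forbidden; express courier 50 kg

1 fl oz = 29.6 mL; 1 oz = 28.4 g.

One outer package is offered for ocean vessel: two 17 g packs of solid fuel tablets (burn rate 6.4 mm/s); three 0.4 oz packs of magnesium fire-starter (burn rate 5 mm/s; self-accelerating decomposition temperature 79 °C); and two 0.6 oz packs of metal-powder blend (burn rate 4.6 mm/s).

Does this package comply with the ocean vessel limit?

No

Solid fuel tablets: burn rate 6.4 mm/s > 2.5 mm/s → Category FS (Flammable Solid).
With burn rate 5 mm/s (> 2.5 mm/s), the magnesium fire-starter falls in Category FS.
Metal-powder blend: burn rate 4.6 mm/s > 2.5 mm/s → Category FS (Flammable Solid).
Total Category FS: (two 17 g packs = 34 g) + (three 0.4 oz packs = 34.08 g) + (two 0.6 oz packs = 34.08 g) = 102.16 g.
102.16 g exceeds the ocean vessel limit of 100 g for Category FS.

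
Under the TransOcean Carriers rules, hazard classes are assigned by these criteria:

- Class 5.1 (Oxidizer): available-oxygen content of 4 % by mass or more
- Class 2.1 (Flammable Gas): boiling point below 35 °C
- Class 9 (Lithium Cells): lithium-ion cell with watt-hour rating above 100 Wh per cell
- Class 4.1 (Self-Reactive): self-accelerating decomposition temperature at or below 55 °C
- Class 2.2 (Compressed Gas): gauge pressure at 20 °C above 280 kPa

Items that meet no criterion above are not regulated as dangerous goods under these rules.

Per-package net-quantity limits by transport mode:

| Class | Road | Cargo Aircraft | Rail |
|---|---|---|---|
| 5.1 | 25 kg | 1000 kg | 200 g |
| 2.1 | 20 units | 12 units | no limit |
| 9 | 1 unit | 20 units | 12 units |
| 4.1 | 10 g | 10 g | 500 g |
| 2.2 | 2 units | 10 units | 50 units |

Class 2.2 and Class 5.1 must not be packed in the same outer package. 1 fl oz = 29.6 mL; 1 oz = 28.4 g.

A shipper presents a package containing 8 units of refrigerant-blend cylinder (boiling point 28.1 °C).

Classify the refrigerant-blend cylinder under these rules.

With boiling point 28.1 °C (< 35 °C), the refrigerant-blend cylinder falls in Class 2.1.

Class 2.1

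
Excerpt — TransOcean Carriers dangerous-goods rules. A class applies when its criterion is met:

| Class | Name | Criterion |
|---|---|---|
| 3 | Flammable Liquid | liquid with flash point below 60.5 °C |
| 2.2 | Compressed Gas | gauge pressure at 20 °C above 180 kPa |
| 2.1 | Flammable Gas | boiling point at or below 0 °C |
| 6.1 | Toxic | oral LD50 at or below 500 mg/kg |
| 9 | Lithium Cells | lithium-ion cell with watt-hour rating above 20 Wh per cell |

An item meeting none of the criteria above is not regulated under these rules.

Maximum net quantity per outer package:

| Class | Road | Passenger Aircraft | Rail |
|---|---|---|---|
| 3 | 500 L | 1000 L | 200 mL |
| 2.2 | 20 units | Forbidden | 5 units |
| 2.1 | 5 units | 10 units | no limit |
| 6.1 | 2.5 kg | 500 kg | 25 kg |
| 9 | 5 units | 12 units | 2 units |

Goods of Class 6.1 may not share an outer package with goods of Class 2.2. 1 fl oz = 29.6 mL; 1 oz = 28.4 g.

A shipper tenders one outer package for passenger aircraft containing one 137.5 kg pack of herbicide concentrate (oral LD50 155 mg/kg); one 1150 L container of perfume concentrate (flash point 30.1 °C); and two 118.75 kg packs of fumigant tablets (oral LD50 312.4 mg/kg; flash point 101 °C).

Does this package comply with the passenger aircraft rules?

No

With oral LD50 155 mg/kg (≤ 500 mg/kg), the herbicide concentrate falls in Class 6.1.
With flash point 30.1 °C (< 60.5 °C), the perfume concentrate falls in Class 3.
Fumigant tablets: oral LD50 312.4 mg/kg ≤ 500 mg/kg → Class 6.1 (Toxic).
Class 3 quantity: 1150 L.
1150 L exceeds the passenger aircraft limit of 1000 L for Class 3.
Class 6.1 net quantity: 137.5 kg + (two 118.75 kg packs = 237.5 kg) = 375 kg.
375 kg ≤ 500 kg (passenger aircraft limit, Class 6.1) — within limit.
The segregation rule (Class 6.1 with Class 2.2) does not apply to Class 3 with Class 6.1.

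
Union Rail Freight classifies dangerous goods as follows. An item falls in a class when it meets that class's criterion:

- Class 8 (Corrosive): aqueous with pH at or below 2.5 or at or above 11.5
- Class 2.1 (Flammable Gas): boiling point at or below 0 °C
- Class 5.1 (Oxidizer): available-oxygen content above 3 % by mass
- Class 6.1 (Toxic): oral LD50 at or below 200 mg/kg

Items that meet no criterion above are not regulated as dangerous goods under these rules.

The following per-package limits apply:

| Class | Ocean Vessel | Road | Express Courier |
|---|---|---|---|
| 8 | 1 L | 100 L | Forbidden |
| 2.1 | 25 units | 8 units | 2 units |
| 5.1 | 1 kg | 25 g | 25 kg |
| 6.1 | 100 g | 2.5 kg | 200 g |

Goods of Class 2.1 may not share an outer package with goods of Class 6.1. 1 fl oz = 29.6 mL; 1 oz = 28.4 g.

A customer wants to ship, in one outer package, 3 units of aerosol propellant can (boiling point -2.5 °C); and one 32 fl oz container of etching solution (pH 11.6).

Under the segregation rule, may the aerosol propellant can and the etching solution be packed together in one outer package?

Yes

With boiling point -2.5 °C (≤ 0 °C), the aerosol propellant can falls in Class 2.1.
The etching solution has pH 11.6, which is ≥ 11.5, so it is Class 8 (Corrosive).
No segregation rule bars Class 2.1 with Class 8.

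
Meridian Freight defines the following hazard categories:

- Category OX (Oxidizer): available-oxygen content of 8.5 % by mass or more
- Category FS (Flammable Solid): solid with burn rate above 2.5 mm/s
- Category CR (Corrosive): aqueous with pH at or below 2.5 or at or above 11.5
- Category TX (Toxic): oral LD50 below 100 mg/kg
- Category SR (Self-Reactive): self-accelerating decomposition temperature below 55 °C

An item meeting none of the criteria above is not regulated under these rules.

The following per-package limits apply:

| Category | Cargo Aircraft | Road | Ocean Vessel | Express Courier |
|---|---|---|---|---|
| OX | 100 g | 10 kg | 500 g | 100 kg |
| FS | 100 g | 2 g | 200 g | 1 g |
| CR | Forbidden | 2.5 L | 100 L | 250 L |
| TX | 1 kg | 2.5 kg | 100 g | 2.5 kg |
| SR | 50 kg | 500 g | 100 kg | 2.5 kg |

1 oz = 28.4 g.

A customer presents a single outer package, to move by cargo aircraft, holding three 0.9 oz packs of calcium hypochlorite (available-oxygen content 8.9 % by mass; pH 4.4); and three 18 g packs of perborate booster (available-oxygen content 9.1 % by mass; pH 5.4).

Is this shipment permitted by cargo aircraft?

No

Available-oxygen content 8.9 % by mass meets the Category OX criterion (Oxidizer), so the calcium hypochlorite is Category OX.
Perborate booster: available-oxygen content 9.1 % by mass ≥ 8.5 % by mass → Category OX (Oxidizer).
Total Category OX: (three 0.9 oz packs = 76.68 g) + (three 18 g packs = 54 g) = 130.68 g.
130.68 g > 100 g (cargo aircraft limit, Category OX) — over the limit.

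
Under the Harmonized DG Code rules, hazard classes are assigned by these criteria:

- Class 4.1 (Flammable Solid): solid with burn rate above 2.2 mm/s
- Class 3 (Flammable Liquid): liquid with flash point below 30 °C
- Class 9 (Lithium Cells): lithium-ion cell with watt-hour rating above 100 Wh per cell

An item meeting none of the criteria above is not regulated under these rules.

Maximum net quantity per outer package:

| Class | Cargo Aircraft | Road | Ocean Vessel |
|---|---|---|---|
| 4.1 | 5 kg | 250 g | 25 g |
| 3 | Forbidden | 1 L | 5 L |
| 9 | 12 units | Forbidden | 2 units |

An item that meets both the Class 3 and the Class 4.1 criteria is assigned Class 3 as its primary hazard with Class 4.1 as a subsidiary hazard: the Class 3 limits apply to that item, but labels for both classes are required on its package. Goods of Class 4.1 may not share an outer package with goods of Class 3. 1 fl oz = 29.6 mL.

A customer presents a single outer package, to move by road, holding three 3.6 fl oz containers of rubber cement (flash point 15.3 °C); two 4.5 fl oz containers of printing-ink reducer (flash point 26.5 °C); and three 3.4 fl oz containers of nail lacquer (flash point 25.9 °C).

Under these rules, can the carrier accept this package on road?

Yes

With flash point 15.3 °C (< 30 °C), the rubber cement falls in Class 3.
The printing-ink reducer has flash point 26.5 °C, which is < 30 °C, so it is Class 3 (Flammable Liquid).
With flash point 25.9 °C (< 30 °C), the nail lacquer falls in Class 3.
Total Class 3: (three 3.6 fl oz containers = 319.68 mL) + (two 4.5 fl oz containers = 266.4 mL) + (three 3.4 fl oz containers = 301.92 mL) = 888 mL.
888 mL is within the road limit of 1 L for Class 3.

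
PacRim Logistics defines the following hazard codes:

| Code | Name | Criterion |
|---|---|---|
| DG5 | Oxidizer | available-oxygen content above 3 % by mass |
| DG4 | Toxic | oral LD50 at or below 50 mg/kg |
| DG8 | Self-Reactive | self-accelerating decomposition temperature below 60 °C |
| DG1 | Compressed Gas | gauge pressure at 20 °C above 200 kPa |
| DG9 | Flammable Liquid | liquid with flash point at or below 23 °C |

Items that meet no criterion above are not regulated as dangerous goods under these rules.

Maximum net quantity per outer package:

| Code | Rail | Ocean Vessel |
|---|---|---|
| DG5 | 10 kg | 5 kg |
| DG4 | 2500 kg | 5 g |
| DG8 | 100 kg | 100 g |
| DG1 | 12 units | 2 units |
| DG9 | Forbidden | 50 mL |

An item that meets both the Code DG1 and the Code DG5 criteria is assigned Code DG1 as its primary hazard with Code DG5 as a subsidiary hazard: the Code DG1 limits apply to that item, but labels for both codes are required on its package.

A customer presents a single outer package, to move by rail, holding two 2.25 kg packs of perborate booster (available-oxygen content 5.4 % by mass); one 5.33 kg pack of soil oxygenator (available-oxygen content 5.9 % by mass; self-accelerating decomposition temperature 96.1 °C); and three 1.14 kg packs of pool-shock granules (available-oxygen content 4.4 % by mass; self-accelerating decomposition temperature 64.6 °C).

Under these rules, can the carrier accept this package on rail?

No

Available-oxygen content 5.4 % by mass meets the Code DG5 criterion (Oxidizer), so the perborate booster is Code DG5.
The soil oxygenator has available-oxygen content 5.9 % by mass, which is > 3 % by mass, so it is Code DG5 (Oxidizer).
Pool-shock granules: available-oxygen content 4.4 % by mass > 3 % by mass → Code DG5 (Oxidizer).
Code DG5 net quantity: (two 2.25 kg packs = 4.5 kg) + 5.33 kg + (three 1.14 kg packs = 3.42 kg) = 13.25 kg.
13.25 kg exceeds the rail limit of 10 kg for Code DG5.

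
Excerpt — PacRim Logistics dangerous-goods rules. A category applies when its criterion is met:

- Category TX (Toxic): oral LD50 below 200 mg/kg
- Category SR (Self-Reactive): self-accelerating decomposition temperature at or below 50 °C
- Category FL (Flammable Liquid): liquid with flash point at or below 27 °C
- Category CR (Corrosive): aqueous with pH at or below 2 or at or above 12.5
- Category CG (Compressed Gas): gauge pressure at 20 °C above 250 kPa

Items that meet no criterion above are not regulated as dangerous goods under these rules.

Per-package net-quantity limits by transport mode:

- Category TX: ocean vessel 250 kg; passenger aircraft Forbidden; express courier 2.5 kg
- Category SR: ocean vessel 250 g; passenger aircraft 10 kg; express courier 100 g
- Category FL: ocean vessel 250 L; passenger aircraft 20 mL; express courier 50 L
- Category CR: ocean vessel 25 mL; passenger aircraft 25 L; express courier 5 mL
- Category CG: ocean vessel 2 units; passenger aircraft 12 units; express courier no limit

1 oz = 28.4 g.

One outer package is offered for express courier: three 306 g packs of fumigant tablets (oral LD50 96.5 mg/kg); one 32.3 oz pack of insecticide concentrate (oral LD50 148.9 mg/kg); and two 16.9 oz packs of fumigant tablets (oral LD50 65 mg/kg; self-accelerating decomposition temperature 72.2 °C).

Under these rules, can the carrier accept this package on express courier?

No

Oral LD50 96.5 mg/kg meets the Category TX criterion (Toxic), so the fumigant tablets are Category TX.
The insecticide concentrate has oral LD50 148.9 mg/kg, which is < 200 mg/kg, so it is Category TX (Toxic).
Oral LD50 65 mg/kg meets the Category TX criterion (Toxic), so the fumigant tablets are Category TX.
Total Category TX: (three 306 g packs = 918 g) + (one 32.3 oz pack = 917.32 g) + (two 16.9 oz packs = 959.92 g) = 2795.24 g.
2795.24 g exceeds the express courier limit of 2.5 kg for Category TX.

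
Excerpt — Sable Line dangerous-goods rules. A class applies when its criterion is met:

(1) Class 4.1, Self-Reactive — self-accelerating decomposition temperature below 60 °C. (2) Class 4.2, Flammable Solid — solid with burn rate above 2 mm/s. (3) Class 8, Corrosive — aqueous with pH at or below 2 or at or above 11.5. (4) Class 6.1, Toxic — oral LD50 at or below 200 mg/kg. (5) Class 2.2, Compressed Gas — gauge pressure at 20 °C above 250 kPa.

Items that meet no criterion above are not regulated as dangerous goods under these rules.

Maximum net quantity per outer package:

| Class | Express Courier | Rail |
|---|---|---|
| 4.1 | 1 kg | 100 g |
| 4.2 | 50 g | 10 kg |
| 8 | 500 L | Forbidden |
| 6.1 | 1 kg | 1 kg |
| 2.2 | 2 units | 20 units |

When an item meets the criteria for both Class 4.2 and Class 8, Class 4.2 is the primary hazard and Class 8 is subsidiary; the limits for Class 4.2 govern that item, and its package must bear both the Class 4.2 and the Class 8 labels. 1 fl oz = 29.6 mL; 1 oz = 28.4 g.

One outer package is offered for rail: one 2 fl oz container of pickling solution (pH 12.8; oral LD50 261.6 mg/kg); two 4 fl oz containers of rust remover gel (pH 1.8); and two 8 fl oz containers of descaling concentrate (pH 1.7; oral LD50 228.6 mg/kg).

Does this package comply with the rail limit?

No

The pickling solution has pH 12.8, which is ≥ 11.5, so it is Class 8 (Corrosive).
The rust remover gel has pH 1.8, which is ≤ 2, so it is Class 8 (Corrosive).
Descaling concentrate: pH 1.7 ≤ 2 → Class 8 (Corrosive).
Total Class 8: (one 2 fl oz container = 59.2 mL) + (two 4 fl oz containers = 236.8 mL) + (two 8 fl oz containers = 473.6 mL) = 769.6 mL.
By rail, Class 8 is Forbidden regardless of quantity.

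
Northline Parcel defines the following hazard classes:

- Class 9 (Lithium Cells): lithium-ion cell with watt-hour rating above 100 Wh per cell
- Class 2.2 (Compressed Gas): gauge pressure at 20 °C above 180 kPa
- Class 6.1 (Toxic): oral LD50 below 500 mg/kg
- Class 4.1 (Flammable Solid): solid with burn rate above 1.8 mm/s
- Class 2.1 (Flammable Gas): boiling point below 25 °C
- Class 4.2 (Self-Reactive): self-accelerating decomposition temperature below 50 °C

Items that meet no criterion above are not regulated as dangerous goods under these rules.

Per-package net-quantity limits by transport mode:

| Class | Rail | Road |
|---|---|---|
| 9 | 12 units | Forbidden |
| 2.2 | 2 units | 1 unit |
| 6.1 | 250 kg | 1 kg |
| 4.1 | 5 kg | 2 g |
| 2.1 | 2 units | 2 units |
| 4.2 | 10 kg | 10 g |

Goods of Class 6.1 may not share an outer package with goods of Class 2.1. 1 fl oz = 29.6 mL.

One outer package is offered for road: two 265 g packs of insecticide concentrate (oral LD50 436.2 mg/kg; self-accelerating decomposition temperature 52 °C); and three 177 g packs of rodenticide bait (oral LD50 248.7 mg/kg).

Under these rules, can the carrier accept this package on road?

With oral LD50 436.2 mg/kg (< 500 mg/kg), the insecticide concentrate falls in Class 6.1.
Rodenticide bait: oral LD50 248.7 mg/kg < 500 mg/kg → Class 6.1 (Toxic).
Total Class 6.1: (two 265 g packs = 530 g) + (three 177 g packs = 531 g) = 1.061 kg.
1.061 kg exceeds the road limit of 1 kg for Class 6.1.

No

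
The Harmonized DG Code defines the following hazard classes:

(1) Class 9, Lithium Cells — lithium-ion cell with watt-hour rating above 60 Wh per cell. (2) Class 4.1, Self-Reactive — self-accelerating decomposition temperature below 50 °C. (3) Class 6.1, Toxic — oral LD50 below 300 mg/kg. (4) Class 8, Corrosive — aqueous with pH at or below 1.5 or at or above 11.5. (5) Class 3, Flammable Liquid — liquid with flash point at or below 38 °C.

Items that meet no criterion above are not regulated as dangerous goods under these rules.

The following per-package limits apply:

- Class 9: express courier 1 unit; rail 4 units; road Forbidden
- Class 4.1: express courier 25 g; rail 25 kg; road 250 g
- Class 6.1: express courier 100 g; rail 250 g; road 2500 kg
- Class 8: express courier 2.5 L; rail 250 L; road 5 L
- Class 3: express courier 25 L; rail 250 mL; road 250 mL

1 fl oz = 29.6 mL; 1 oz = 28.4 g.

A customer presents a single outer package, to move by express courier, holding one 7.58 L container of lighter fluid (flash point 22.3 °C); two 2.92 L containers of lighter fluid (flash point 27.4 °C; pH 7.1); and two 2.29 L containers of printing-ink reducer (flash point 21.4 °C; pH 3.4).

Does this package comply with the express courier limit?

Yes

The lighter fluid has flash point 22.3 °C, which is ≤ 38 °C, so it is Class 3 (Flammable Liquid).
The lighter fluid has flash point 27.4 °C, which is ≤ 38 °C, so it is Class 3 (Flammable Liquid).
With flash point 21.4 °C (≤ 38 °C), the printing-ink reducer falls in Class 3.
Class 3 net quantity: 7.58 L + (two 2.92 L containers = 5.84 L) + (two 2.29 L containers = 4.58 L) = 18 L.
That is within the Class 3 express courier limit of 25 L.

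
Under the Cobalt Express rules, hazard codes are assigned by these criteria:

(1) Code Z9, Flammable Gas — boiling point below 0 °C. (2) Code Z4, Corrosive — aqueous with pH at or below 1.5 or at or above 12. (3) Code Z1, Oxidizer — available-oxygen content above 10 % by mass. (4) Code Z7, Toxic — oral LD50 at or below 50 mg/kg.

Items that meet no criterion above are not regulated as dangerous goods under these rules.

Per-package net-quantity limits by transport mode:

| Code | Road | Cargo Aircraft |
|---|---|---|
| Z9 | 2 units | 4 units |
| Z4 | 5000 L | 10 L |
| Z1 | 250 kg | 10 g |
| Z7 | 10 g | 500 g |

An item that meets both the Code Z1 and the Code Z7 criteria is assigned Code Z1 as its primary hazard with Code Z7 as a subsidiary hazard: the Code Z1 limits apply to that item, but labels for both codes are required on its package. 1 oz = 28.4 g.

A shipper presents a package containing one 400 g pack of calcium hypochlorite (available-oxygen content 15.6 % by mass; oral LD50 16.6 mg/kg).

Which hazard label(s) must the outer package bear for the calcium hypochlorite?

Code Z1 and Z7

The calcium hypochlorite has available-oxygen content 15.6 % by mass, which is > 10 % by mass, so it is Code Z1 (Oxidizer).
Calcium hypochlorite: oral LD50 16.6 mg/kg ≤ 50 mg/kg → Code Z7 (Toxic).
By the precedence rule Code Z1 is primary and Code Z7 is subsidiary, and that rule requires both labels on the package.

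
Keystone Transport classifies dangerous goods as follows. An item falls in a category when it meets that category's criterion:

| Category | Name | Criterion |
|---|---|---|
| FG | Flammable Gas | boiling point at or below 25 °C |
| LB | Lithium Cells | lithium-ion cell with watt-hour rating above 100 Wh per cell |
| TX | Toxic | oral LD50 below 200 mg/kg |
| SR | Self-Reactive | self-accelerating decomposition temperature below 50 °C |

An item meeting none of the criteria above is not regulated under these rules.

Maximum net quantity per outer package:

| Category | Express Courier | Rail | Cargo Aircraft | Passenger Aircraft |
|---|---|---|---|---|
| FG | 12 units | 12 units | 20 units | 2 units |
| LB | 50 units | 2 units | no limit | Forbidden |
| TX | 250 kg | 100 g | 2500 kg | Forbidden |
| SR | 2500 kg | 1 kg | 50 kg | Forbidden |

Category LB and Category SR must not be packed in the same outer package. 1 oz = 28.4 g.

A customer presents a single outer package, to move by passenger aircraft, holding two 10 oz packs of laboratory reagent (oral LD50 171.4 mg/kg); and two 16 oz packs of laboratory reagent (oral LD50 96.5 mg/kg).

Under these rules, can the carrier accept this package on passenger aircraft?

No

Oral LD50 171.4 mg/kg meets the Category TX criterion (Toxic), so the laboratory reagent is Category TX.
Oral LD50 96.5 mg/kg meets the Category TX criterion (Toxic), so the laboratory reagent is Category TX.
Total Category TX: (two 10 oz packs = 568 g) + (two 16 oz packs = 908.8 g) = 1476.8 g.
Category TX is Forbidden by passenger aircraft.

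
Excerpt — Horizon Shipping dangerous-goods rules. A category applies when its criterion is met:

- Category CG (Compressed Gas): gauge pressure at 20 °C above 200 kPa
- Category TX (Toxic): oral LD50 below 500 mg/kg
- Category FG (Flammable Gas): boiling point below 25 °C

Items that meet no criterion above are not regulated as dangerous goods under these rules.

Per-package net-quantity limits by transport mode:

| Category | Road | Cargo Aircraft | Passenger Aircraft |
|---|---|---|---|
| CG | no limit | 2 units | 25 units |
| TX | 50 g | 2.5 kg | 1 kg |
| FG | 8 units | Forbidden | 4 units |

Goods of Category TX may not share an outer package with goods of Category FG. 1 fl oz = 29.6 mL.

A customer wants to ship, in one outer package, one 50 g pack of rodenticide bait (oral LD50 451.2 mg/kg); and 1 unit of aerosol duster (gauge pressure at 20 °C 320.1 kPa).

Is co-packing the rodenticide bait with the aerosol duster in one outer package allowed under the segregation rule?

Oral LD50 451.2 mg/kg meets the Category TX criterion (Toxic), so the rodenticide bait is Category TX.
The aerosol duster has gauge pressure at 20 °C 320.1 kPa, which is > 200 kPa, so it is Category CG (Compressed Gas).
No segregation rule bars Category TX with Category CG.

Yes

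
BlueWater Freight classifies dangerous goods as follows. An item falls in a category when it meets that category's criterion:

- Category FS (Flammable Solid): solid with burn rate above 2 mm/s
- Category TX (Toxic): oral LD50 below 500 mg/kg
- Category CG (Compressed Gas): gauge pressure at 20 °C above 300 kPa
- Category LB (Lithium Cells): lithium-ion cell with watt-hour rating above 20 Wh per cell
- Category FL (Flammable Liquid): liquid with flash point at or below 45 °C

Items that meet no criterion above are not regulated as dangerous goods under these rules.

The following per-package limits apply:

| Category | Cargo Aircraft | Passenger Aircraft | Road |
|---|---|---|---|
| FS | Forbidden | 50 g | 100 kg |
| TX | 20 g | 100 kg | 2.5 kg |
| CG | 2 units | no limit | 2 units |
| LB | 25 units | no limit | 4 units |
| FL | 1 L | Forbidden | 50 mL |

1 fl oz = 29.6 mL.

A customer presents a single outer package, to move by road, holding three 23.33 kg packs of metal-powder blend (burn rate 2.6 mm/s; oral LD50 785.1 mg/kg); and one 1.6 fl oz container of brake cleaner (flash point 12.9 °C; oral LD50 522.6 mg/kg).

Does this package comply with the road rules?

With burn rate 2.6 mm/s (> 2 mm/s), the metal-powder blend falls in Category FS.
Brake cleaner: flash point 12.9 °C ≤ 45 °C → Category FL (Flammable Liquid).
Category FS quantity: three 23.33 kg packs = 69.99 kg.
69.99 kg ≤ 100 kg (road limit, Category FS) — within limit.
Category FL quantity: one 1.6 fl oz container = 47.36 mL.
47.36 mL is within the road limit of 50 mL for Category FL.
Every hazard category is within its road limit and no segregation rule is violated.

Yes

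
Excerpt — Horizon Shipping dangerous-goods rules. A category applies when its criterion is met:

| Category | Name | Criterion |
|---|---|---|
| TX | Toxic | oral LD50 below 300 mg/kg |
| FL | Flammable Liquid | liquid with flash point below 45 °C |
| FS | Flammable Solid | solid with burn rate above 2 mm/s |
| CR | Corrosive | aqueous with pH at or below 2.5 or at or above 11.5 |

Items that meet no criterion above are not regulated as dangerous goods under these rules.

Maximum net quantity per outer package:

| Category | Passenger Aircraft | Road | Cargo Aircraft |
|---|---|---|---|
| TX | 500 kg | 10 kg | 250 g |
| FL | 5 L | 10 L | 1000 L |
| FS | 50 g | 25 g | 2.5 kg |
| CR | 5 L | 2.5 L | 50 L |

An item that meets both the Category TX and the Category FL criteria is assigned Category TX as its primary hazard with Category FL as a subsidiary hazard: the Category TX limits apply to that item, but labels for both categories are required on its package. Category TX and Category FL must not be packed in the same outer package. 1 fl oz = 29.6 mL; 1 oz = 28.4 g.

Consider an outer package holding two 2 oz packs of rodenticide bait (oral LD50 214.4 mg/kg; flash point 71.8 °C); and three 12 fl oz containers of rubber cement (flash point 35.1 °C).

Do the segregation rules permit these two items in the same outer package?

The rodenticide bait has oral LD50 214.4 mg/kg, which is < 300 mg/kg, so it is Category TX (Toxic).
Rubber cement: flash point 35.1 °C < 45 °C → Category FL (Flammable Liquid).
Category TX and Category FL may not share an outer package.

No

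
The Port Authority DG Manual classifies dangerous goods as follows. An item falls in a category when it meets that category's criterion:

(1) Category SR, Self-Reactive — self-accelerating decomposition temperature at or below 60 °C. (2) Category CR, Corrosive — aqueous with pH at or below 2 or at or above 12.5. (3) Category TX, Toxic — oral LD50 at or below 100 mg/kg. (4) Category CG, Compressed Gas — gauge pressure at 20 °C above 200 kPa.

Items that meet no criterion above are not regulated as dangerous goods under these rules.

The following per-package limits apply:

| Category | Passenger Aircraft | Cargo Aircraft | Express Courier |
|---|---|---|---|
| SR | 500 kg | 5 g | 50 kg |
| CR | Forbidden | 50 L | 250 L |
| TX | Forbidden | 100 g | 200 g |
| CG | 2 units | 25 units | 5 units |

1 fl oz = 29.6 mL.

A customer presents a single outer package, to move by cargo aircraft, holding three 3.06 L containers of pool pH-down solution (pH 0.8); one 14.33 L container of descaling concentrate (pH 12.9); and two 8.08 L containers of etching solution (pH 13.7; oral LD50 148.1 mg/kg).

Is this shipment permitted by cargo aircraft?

Yes

The pool pH-down solution has pH 0.8, which is ≤ 2, so it is Category CR (Corrosive).
Descaling concentrate: pH 12.9 ≥ 12.5 → Category CR (Corrosive).
pH 13.7 meets the Category CR criterion (Corrosive), so the etching solution is Category CR.
Total Category CR: (three 3.06 L containers = 9.18 L) + 14.33 L + (two 8.08 L containers = 16.16 L) = 39.67 L.
39.67 L ≤ 50 L (cargo aircraft limit, Category CR) — within limit.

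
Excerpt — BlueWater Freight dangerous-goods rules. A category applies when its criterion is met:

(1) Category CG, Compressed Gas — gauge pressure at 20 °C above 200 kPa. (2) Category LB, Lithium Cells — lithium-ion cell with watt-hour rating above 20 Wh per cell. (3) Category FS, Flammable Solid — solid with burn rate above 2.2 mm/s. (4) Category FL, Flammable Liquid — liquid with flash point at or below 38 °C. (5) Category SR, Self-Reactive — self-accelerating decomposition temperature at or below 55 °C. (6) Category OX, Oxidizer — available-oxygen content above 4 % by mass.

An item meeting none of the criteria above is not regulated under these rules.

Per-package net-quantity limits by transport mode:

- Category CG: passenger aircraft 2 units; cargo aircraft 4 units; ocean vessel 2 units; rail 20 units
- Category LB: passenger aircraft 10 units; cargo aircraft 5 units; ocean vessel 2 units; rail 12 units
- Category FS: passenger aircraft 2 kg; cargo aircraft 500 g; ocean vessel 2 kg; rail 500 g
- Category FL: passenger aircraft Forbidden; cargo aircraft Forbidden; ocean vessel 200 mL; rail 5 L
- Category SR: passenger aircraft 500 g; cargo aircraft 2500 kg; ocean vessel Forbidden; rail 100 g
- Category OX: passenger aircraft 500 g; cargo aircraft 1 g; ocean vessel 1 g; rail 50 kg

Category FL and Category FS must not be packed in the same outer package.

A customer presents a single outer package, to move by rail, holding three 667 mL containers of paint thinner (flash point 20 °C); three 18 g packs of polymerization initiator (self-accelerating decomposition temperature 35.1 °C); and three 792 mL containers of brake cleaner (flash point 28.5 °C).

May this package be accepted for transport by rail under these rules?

With flash point 20 °C (≤ 38 °C), the paint thinner falls in Category FL.
Polymerization initiator: self-accelerating decomposition temperature 35.1 °C ≤ 55 °C → Category SR (Self-Reactive).
With flash point 28.5 °C (≤ 38 °C), the brake cleaner falls in Category FL.
Category FL net quantity: (three 667 mL containers = 2.001 L) + (three 792 mL containers = 2.376 L) = 4.377 L.
4.377 L is within the rail limit of 5 L for Category FL.
Category SR quantity: three 18 g packs = 54 g.
54 g ≤ 100 g (rail limit, Category SR) — within limit.
The segregation rule (Category FL with Category FS) does not apply to Category FL with Category SR.
Every hazard category is within its rail limit and no segregation rule is violated.

Yes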